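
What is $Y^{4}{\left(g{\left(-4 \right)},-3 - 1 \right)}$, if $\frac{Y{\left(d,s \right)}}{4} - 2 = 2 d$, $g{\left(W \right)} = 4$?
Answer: $2560000$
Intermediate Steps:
$Y{\left(d,s \right)} = 8 + 8 d$ ($Y{\left(d,s \right)} = 8 + 4 \cdot 2 d = 8 + 8 d$)
$Y^{4}{\left(g{\left(-4 \right)},-3 - 1 \right)} = \left(8 + 8 \cdot 4\right)^{4} = \left(8 + 32\right)^{4} = 40^{4} = 2560000$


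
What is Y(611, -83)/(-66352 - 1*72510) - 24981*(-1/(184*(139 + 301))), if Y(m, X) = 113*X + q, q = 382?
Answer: 190786761/511012160 ≈ 0.37335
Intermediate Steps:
Y(m, X) = 382 + 113*X (Y(m, X) = 113*X + 382 = 382 + 113*X)
Y(611, -83)/(-66352 - 1*72510) - 24981*(-1/(184*(139 + 301))) = (382 + 113*(-83))/(-66352 - 1*72510) - 24981*(-1/(184*(139 + 301))) = (382 - 9379)/(-66352 - 72510) - 24981/((-184*440)) = -8997/(-138862) - 24981/(-80960) = -8997*(-1/138862) - 24981*(-1/80960) = 8997/138862 + 2271/7360 = 190786761/511012160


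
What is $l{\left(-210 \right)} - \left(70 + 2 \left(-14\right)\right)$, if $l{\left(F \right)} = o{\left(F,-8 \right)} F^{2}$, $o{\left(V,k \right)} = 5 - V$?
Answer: $9481458$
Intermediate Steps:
$l{\left(F \right)} = F^{2} \left(5 - F\right)$ ($l{\left(F \right)} = \left(5 - F\right) F^{2} = F^{2} \left(5 - F\right)$)
$l{\left(-210 \right)} - \left(70 + 2 \left(-14\right)\right) = \left(-210\right)^{2} \left(5 - -210\right) - \left(70 + 2 \left(-14\right)\right) = 44100 \left(5 + 210\right) - \left(70 - 28\right) = 44100 \cdot 215 - 42 = 9481500 - 42 = 9481458$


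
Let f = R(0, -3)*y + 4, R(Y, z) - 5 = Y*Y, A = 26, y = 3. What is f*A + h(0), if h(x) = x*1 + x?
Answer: 494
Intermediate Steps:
h(x) = 2*x (h(x) = x + x = 2*x)
R(Y, z) = 5 + Y² (R(Y, z) = 5 + Y*Y = 5 + Y²)
f = 19 (f = (5 + 0²)*3 + 4 = (5 + 0)*3 + 4 = 5*3 + 4 = 15 + 4 = 19)
f*A + h(0) = 19*26 + 2*0 = 494 + 0 = 494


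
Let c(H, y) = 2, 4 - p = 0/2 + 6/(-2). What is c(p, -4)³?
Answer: 8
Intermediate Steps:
p = 7 (p = 4 - (0/2 + 6/(-2)) = 4 - (0*(½) + 6*(-½)) = 4 - (0 - 3) = 4 - 1*(-3) = 4 + 3 = 7)
c(p, -4)³ = 2³ = 8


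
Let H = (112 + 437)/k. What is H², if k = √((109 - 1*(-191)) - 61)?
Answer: 301401/239 ≈ 1261.1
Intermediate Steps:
k = √239 (k = √((109 + 191) - 61) = √(300 - 61) = √239 ≈ 15.460)
H = 549*√239/239 (H = (112 + 437)/(√239) = 549*(√239/239) = 549*√239/239 ≈ 35.512)
H² = (549*√239/239)² = 301401/239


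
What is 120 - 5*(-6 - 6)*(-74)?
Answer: -4320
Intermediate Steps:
120 - 5*(-6 - 6)*(-74) = 120 - 5*(-12)*(-74) = 120 + 60*(-74) = 120 - 4440 = -4320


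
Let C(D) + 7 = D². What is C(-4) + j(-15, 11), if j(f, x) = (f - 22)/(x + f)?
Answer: 73/4 ≈ 18.250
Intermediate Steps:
j(f, x) = (-22 + f)/(f + x)
C(D) = -7 + D²
C(-4) + j(-15, 11) = (-7 + (-4)²) + (-22 - 15)/(-15 + 11) = (-7 + 16) - 37/(-4) = 9 - ¼*(-37) = 9 + 37/4 = 73/4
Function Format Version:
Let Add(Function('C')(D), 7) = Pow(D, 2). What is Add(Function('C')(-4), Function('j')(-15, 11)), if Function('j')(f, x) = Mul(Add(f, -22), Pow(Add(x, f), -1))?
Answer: Rational(73, 4) ≈ 18.250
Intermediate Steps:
Function('j')(f, x) = Mul(Pow(Add(f, x), -1), Add(-22, f)) (Function('j')(f, x) = Mul(Add(-22, f), Pow(Add(f, x), -1)) = Mul(Pow(Add(f, x), -1), Add(-22, f)))
Function('C')(D) = Add(-7, Pow(D, 2))
Add(Function('C')(-4), Function('j')(-15, 11)) = Add(Add(-7, Pow(-4, 2)), Mul(Pow(Add(-15, 11), -1), Add(-22, -15))) = Add(Add(-7, 16), Mul(Pow(-4, -1), -37)) = Add(9, Mul(Rational(-1, 4), -37)) = Add(9, Rational(37, 4)) = Rational(73, 4)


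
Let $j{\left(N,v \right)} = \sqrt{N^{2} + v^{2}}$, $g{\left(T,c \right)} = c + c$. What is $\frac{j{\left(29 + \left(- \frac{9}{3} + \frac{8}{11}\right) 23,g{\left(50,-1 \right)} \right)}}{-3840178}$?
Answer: $- \frac{\sqrt{16505}}{21120979} \approx -6.0827 \cdot 10^{-6}$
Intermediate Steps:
$g{\left(T,c \right)} = 2 c$
$\frac{j{\left(29 + \left(- \frac{9}{3} + \frac{8}{11}\right) 23,g{\left(50,-1 \right)} \right)}}{-3840178} = \frac{\sqrt{\left(29 + \left(- \frac{9}{3} + \frac{8}{11}\right) 23\right)^{2} + \left(2 \left(-1\right)\right)^{2}}}{-3840178} = \sqrt{\left(29 + \left(\left(-9\right) \frac{1}{3} + 8 \cdot \frac{1}{11}\right) 23\right)^{2} + \left(-2\right)^{2}} \left(- \frac{1}{3840178}\right) = \sqrt{\left(29 + \left(-3 + \frac{8}{11}\right) 23\right)^{2} + 4} \left(- \frac{1}{3840178}\right) = \sqrt{\left(29 - \frac{575}{11}\right)^{2} + 4} \left(- \frac{1}{3840178}\right) = \sqrt{\left(- \frac{256}{11}\right)^{2} + 4} \left(- \frac{1}{3840178}\right) = \sqrt{\frac{65536}{121} + 4} \left(- \frac{1}{3840178}\right) = \sqrt{\frac{66020}{121}} \left(- \frac{1}{3840178}\right) = \frac{2 \sqrt{16505}}{11} \left(- \frac{1}{3840178}\right) = - \frac{\sqrt{16505}}{21120979}$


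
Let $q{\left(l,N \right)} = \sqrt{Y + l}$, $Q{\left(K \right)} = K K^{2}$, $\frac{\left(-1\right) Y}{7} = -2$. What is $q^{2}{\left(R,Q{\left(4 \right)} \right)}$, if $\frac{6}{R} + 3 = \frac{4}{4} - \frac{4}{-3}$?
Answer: $5$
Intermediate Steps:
$Y = 14$ ($Y = \left(-7\right) \left(-2\right) = 14$)
$Q{\left(K \right)} = K^{3}$
$R = -9$ ($R = \frac{6}{-3 + \left(\frac{4}{4} - \frac{4}{-3}\right)} = \frac{6}{-3 + \left(4 \cdot \frac{1}{4} - - \frac{4}{3}\right)} = \frac{6}{-3 + \left(1 + \frac{4}{3}\right)} = \frac{6}{-3 + \frac{7}{3}} = \frac{6}{- \frac{2}{3}} = 6 \left(- \frac{3}{2}\right) = -9$)
$q{\left(l,N \right)} = \sqrt{14 + l}$
$q^{2}{\left(R,Q{\left(4 \right)} \right)} = \left(\sqrt{14 - 9}\right)^{2} = \left(\sqrt{5}\right)^{2} = 5$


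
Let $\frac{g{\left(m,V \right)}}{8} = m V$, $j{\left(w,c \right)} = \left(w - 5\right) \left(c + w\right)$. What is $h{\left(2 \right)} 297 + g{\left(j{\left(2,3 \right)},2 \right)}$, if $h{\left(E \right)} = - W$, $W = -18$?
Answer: $5106$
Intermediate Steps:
$j{\left(w,c \right)} = \left(-5 + w\right) \left(c + w\right)$
$h{\left(E \right)} = 18$ ($h{\left(E \right)} = \left(-1\right) \left(-18\right) = 18$)
$g{\left(m,V \right)} = 8 V m$ ($g{\left(m,V \right)} = 8 m V = 8 V m$)
$h{\left(2 \right)} 297 + g{\left(j{\left(2,3 \right)},2 \right)} = 18 \cdot 297 + 8 \cdot 2 \left(2^{2} - 15 - 10 + 3 \cdot 2\right) = 5346 + 8 \cdot 2 \left(4 - 15 - 10 + 6\right) = 5346 + 8 \cdot 2 \left(-15\right) = 5346 - 240 = 5106$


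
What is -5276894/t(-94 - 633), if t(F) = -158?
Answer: 2638447/79 ≈ 33398.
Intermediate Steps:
-5276894/t(-94 - 633) = -5276894/(-158) = -5276894*(-1/158) = 2638447/79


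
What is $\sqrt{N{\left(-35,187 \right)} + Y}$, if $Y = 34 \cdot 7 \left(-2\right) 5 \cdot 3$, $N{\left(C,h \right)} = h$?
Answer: $i \sqrt{6953} \approx 83.385 i$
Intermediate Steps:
$Y = -7140$ ($Y = 238 \left(\left(-10\right) 3\right) = 238 \left(-30\right) = -7140$)
$\sqrt{N{\left(-35,187 \right)} + Y} = \sqrt{187 - 7140} = \sqrt{-6953} = i \sqrt{6953}$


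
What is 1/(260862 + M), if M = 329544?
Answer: 1/590406 ≈ 1.6938e-6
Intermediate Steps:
1/(260862 + M) = 1/(260862 + 329544) = 1/590406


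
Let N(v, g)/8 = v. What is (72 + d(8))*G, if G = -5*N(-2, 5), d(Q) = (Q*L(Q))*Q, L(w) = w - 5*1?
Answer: 21120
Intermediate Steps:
N(v, g) = 8*v
L(w) = -5 + w (L(w) = w - 5 = -5 + w)
d(Q) = Q²*(-5 + Q) (d(Q) = (Q*(-5 + Q))*Q = Q²*(-5 + Q))
G = 80 (G = -40*(-2) = -5*(-16) = 80)
(72 + d(8))*G = (72 + 8²*(-5 + 8))*80 = (72 + 64*3)*80 = (72 + 192)*80 = 264*80 = 21120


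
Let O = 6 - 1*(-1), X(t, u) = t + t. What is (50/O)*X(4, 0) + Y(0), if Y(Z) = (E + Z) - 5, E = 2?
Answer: 379/7 ≈ 54.143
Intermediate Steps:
X(t, u) = 2*t
Y(Z) = -3 + Z (Y(Z) = (2 + Z) - 5 = -3 + Z)
O = 7 (O = 6 + 1 = 7)
(50/O)*X(4, 0) + Y(0) = (50/7)*(2*4) + (-3 + 0) = (50*(⅐))*8 - 3 = (50/7)*8 - 3 = 400/7 - 3 = 379/7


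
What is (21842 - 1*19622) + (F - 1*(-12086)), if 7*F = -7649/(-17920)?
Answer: 1794552289/125440 ≈ 14306.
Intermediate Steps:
F = 7649/125440 (F = (-7649/(-17920))/7 = (-7649*(-1/17920))/7 = (⅐)*(7649/17920) = 7649/125440 ≈ 0.060977)
(21842 - 1*19622) + (F - 1*(-12086)) = (21842 - 1*19622) + (7649/125440 - 1*(-12086)) = (21842 - 19622) + (7649/125440 + 12086) = 2220 + 1516075489/125440 = 1794552289/125440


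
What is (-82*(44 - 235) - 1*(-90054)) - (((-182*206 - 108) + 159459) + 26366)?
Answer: -42509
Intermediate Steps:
(-82*(44 - 235) - 1*(-90054)) - (((-182*206 - 108) + 159459) + 26366) = (-82*(-191) + 90054) - (((-37492 - 108) + 159459) + 26366) = (15662 + 90054) - ((-37600 + 159459) + 26366) = 105716 - (121859 + 26366) = 105716 - 1*148225 = 105716 - 148225 = -42509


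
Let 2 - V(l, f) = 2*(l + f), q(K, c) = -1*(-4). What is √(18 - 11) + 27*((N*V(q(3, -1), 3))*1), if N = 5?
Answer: -1620 + √7 ≈ -1617.4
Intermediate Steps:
q(K, c) = 4
V(l, f) = 2 - 2*f - 2*l (V(l, f) = 2 - 2*(l + f) = 2 - 2*(f + l) = 2 - (2*f + 2*l) = 2 + (-2*f - 2*l) = 2 - 2*f - 2*l)
√(18 - 11) + 27*((N*V(q(3, -1), 3))*1) = √(18 - 11) + 27*((5*(2 - 2*3 - 2*4))*1) = √7 + 27*((5*(2 - 6 - 8))*1) = √7 + 27*((5*(-12))*1) = √7 + 27*(-60*1) = √7 + 27*(-60) = √7 - 1620 = -1620 + √7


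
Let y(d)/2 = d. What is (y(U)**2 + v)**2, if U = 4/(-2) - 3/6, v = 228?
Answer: 64009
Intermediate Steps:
U = -5/2 (U = 4*(-1/2) - 3*1/6 = -2 - 1/2 = -5/2 ≈ -2.5000)
y(d) = 2*d
(y(U)**2 + v)**2 = ((2*(-5/2))**2 + 228)**2 = ((-5)**2 + 228)**2 = (25 + 228)**2 = 253**2 = 64009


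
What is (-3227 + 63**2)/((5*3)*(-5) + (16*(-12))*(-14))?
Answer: 742/2613 ≈ 0.28396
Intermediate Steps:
(-3227 + 63**2)/((5*3)*(-5) + (16*(-12))*(-14)) = (-3227 + 3969)/(15*(-5) - 192*(-14)) = 742/(-75 + 2688) = 742/2613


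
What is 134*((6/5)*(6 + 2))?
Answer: 6432/5 ≈ 1286.4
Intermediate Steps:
134*((6/5)*(6 + 2)) = 134*((6*(⅕))*8) = 134*((6/5)*8) = 134*(48/5) = 6432/5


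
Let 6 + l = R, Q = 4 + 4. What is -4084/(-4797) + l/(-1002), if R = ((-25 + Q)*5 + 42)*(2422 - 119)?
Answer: 159721021/1602198 ≈ 99.689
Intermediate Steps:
Q = 8
R = -99029 (R = ((-25 + 8)*5 + 42)*(2422 - 119) = (-17*5 + 42)*2303 = (-85 + 42)*2303 = -43*2303 = -99029)
l = -99035 (l = -6 - 99029 = -99035)
-4084/(-4797) + l/(-1002) = -4084/(-4797) - 99035/(-1002) = -4084*(-1/4797) - 99035*(-1/1002) = 4084/4797 + 99035/1002 = 159721021/1602198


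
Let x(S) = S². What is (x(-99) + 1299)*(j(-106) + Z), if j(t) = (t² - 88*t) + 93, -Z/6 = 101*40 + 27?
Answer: -41569500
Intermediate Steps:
Z = -24402 (Z = -6*(101*40 + 27) = -6*(4040 + 27) = -6*4067 = -24402)
j(t) = 93 + t² - 88*t
(x(-99) + 1299)*(j(-106) + Z) = ((-99)² + 1299)*((93 + (-106)² - 88*(-106)) - 24402) = (9801 + 1299)*((93 + 11236 + 9328) - 24402) = 11100*(20657 - 24402) = 11100*(-3745) = -41569500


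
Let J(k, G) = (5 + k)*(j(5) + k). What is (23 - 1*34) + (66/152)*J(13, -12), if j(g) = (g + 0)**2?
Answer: 286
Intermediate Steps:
j(g) = g**2
J(k, G) = (5 + k)*(25 + k) (J(k, G) = (5 + k)*(5**2 + k) = (5 + k)*(25 + k))
(23 - 1*34) + (66/152)*J(13, -12) = (23 - 1*34) + (66/152)*(125 + 13**2 + 30*13) = (23 - 34) + (66*(1/152))*(125 + 169 + 390) = -11 + (33/76)*684 = -11 + 297 = 286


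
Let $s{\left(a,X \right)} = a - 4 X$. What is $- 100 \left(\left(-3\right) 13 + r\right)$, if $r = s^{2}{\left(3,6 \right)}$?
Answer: $-40200$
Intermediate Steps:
$r = 441$ ($r = \left(3 - 24\right)^{2} = \left(-21\right)^{2} = 441$)
$- 100 \left(\left(-3\right) 13 + r\right) = - 100 \left(\left(-3\right) 13 + 441\right) = - 100 \left(-39 + 441\right) = \left(-100\right) 402 = -40200$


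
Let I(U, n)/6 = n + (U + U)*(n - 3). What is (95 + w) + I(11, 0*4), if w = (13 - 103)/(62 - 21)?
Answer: -12431/41 ≈ -303.20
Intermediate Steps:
I(U, n) = 6*n + 12*U*(-3 + n) (I(U, n) = 6*(n + (U + U)*(n - 3)) = 6*(n + (2*U)*(-3 + n)) = 6*(n + 2*U*(-3 + n)) = 6*n + 12*U*(-3 + n))
w = -90/41 ≈ -2.1951
(95 + w) + I(11, 0*4) = (95 - 90/41) + (-36*11 + 6*(0*4) + 12*11*(0*4)) = 3805/41 + (-396 + 6*0 + 12*11*0) = 3805/41 + (-396 + 0 + 0) = 3805/41 - 396 = -12431/41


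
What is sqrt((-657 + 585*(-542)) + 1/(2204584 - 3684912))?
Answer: I*sqrt(174064432443395474)/740164 ≈ 563.67*I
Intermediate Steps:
sqrt((-657 + 585*(-542)) + 1/(2204584 - 3684912)) = sqrt((-657 - 317070) + 1/(-1480328)) = sqrt(-317727 - 1/1480328) = sqrt(-470340174457/1480328) = I*sqrt(174064432443395474)/740164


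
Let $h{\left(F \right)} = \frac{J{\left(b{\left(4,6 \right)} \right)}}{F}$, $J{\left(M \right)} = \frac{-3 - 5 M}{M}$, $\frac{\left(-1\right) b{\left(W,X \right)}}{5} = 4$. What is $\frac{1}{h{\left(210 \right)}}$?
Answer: $- \frac{4200}{97} \approx -43.299$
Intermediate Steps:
$b{\left(W,X \right)} = -20$ ($b{\left(W,X \right)} = \left(-5\right) 4 = -20$)
$J{\left(M \right)} = \frac{-3 - 5 M}{M}$
$h{\left(F \right)} = - \frac{97}{20 F}$ ($h{\left(F \right)} = \frac{-5 - \frac{3}{-20}}{F} = \frac{-5 - - \frac{3}{20}}{F} = \frac{-5 + \frac{3}{20}}{F} = - \frac{97}{20 F}$)
$\frac{1}{h{\left(210 \right)}} = \frac{1}{\left(- \frac{97}{20}\right) \frac{1}{210}} = \frac{1}{- \frac{97}{4200}} = - \frac{4200}{97}$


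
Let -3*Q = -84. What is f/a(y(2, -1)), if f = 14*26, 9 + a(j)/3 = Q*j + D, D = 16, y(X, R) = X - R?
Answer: 4/3 ≈ 1.3333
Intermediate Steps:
Q = 28 (Q = -⅓*(-84) = 28)
a(j) = 21 + 84*j (a(j) = -27 + 3*(28*j + 16) = -27 + 3*(16 + 28*j) = -27 + (48 + 84*j) = 21 + 84*j)
f = 364
f/a(y(2, -1)) = 364/(21 + 84*(2 - 1*(-1))) = 364/(21 + 84*(2 + 1)) = 364/(21 + 84*3) = 364/(21 + 252) = 364/273 = 364*(1/273) = 4/3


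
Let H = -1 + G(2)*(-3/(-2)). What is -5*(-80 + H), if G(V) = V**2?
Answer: 375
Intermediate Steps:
H = 5 (H = -1 + 2**2*(-3/(-2)) = -1 + 4*(-3*(-1/2)) = -1 + 4*(3/2) = -1 + 6 = 5)
-5*(-80 + H) = -5*(-80 + 5) = -5*(-75) = 375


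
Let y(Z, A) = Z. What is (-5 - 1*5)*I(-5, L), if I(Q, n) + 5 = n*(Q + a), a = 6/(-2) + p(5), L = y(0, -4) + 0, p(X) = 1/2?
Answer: 50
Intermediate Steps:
p(X) = 1/2
L = 0 (L = 0 + 0 = 0)
a = -5/2 (a = 6/(-2) + 1/2 = 6*(-1/2) + 1/2 = -3 + 1/2 = -5/2 ≈ -2.5000)
I(Q, n) = -5 + n*(-5/2 + Q) (I(Q, n) = -5 + n*(Q - 5/2) = -5 + n*(-5/2 + Q))
(-5 - 1*5)*I(-5, L) = (-5 - 1*5)*(-5 - 5/2*0 - 5*0) = (-5 - 5)*(-5 + 0 + 0) = -10*(-5) = 50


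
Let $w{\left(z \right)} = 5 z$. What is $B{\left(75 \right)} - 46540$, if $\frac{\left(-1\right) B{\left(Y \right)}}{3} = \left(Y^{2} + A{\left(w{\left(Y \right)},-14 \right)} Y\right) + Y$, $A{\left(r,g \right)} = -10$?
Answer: $-61390$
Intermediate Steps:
$B{\left(Y \right)} = - 3 Y^{2} + 27 Y$ ($B{\left(Y \right)} = - 3 \left(\left(Y^{2} - 10 Y\right) + Y\right) = - 3 \left(Y^{2} - 9 Y\right) = - 3 Y^{2} + 27 Y$)
$B{\left(75 \right)} - 46540 = 3 \cdot 75 \left(9 - 75\right) - 46540 = 3 \cdot 75 \left(-66\right) - 46540 = -14850 - 46540 = -61390$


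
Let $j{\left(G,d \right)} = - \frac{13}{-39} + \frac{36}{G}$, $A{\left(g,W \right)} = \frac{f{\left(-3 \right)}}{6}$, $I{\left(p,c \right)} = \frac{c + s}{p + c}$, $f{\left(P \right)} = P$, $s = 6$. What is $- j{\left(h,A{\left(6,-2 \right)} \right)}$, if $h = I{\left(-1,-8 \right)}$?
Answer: $- \frac{487}{3} \approx -162.33$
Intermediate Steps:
$I{\left(p,c \right)} = \frac{6 + c}{c + p}$ ($I{\left(p,c \right)} = \frac{c + 6}{p + c} = \frac{6 + c}{c + p}$)
$A{\left(g,W \right)} = - \frac{1}{2}$ ($A{\left(g,W \right)} = - \frac{3}{6} = \left(-3\right) \frac{1}{6} = - \frac{1}{2}$)
$h = \frac{2}{9}$ ($h = \frac{6 - 8}{-8 - 1} = \frac{1}{-9} \left(-2\right) = \left(- \frac{1}{9}\right) \left(-2\right) = \frac{2}{9} \approx 0.22222$)
$j{\left(G,d \right)} = \frac{1}{3} + \frac{36}{G}$ ($j{\left(G,d \right)} = \left(-13\right) \left(- \frac{1}{39}\right) + \frac{36}{G} = \frac{1}{3} + \frac{36}{G}$)
$- j{\left(h,A{\left(6,-2 \right)} \right)} = - \frac{108 + \frac{2}{9}}{3 \cdot \frac{2}{9}} = - \frac{9 \cdot 974}{3 \cdot 2 \cdot 9} = \left(-1\right) \frac{487}{3} = - \frac{487}{3}$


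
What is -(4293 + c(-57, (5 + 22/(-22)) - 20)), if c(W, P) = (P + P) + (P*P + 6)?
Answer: -4523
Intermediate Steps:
c(W, P) = 6 + P² + 2*P (c(W, P) = 2*P + (P² + 6) = 2*P + (6 + P²) = 6 + P² + 2*P)
-(4293 + c(-57, (5 + 22/(-22)) - 20)) = -(4293 + (6 + ((5 + 22/(-22)) - 20)² + 2*((5 + 22/(-22)) - 20))) = -(4293 + (6 + ((5 + 22*(-1/22)) - 20)² + 2*((5 + 22*(-1/22)) - 20))) = -(4293 + (6 + ((5 - 1) - 20)² + 2*((5 - 1) - 20))) = -(4293 + (6 + (4 - 20)² + 2*(4 - 20))) = -(4293 + (6 + (-16)² + 2*(-16))) = -(4293 + (6 + 256 - 32)) = -(4293 + 230) = -1*4523 = -4523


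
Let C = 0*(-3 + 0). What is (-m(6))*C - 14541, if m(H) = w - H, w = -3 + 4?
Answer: -14541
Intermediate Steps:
w = 1
m(H) = 1 - H
C = 0 (C = 0*(-3) = 0)
(-m(6))*C - 14541 = -(1 - 1*6)*0 - 14541 = -(1 - 6)*0 - 14541 = -1*(-5)*0 - 14541 = 5*0 - 14541 = 0 - 14541 = -14541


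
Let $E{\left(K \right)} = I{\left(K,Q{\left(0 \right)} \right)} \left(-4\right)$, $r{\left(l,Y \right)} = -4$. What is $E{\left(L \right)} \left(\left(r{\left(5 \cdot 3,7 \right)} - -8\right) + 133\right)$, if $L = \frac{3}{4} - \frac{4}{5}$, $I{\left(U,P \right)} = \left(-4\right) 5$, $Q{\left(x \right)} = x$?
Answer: $10960$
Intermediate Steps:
$I{\left(U,P \right)} = -20$
$L = - \frac{1}{20}$ ($L = 3 \cdot \frac{1}{4} - \frac{4}{5} = \frac{3}{4} - \frac{4}{5} = - \frac{1}{20} \approx -0.05$)
$E{\left(K \right)} = 80$ ($E{\left(K \right)} = \left(-20\right) \left(-4\right) = 80$)
$E{\left(L \right)} \left(\left(r{\left(5 \cdot 3,7 \right)} - -8\right) + 133\right) = 80 \left(\left(-4 - -8\right) + 133\right) = 80 \left(\left(-4 + 8\right) + 133\right) = 80 \left(4 + 133\right) = 80 \cdot 137 = 10960$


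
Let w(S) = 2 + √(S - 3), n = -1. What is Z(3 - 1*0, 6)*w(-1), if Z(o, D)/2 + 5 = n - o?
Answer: -36 - 36*I ≈ -36.0 - 36.0*I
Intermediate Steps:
Z(o, D) = -12 - 2*o (Z(o, D) = -10 + 2*(-1 - o) = -10 + (-2 - 2*o) = -12 - 2*o)
w(S) = 2 + √(-3 + S)
Z(3 - 1*0, 6)*w(-1) = (-12 - 2*(3 - 1*0))*(2 + √(-3 - 1)) = (-12 - 2*(3 + 0))*(2 + √(-4)) = (-12 - 2*3)*(2 + 2*I) = (-12 - 6)*(2 + 2*I) = -18*(2 + 2*I) = -36 - 36*I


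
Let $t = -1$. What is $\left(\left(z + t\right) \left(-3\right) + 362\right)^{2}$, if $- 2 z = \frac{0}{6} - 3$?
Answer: $\frac{519841}{4} \approx 1.2996 \cdot 10^{5}$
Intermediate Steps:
$z = \frac{3}{2}$ ($z = - \frac{\frac{0}{6} - 3}{2} = - \frac{0 \cdot \frac{1}{6} - 3}{2} = - \frac{0 - 3}{2} = \left(- \frac{1}{2}\right) \left(-3\right) = \frac{3}{2} \approx 1.5$)
$\left(\left(z + t\right) \left(-3\right) + 362\right)^{2} = \left(\left(\frac{3}{2} - 1\right) \left(-3\right) + 362\right)^{2} = \left(\frac{1}{2} \left(-3\right) + 362\right)^{2} = \left(- \frac{3}{2} + 362\right)^{2} = \left(\frac{721}{2}\right)^{2} = \frac{519841}{4}$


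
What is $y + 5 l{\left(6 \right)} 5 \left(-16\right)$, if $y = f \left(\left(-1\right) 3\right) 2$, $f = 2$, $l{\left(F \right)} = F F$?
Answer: $-14412$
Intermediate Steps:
$l{\left(F \right)} = F^{2}$
$y = -12$ ($y = 2 \left(\left(-1\right) 3\right) 2 = 2 \left(-3\right) 2 = \left(-6\right) 2 = -12$)
$y + 5 l{\left(6 \right)} 5 \left(-16\right) = -12 + 5 \cdot 6^{2} \cdot 5 \left(-16\right) = -12 + 5 \cdot 36 \cdot 5 \left(-16\right) = -12 + 180 \cdot 5 \left(-16\right) = -12 + 900 \left(-16\right) = -12 - 14400 = -14412$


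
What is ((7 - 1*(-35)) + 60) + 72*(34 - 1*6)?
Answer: 2118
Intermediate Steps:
((7 - 1*(-35)) + 60) + 72*(34 - 1*6) = ((7 + 35) + 60) + 72*(34 - 6) = (42 + 60) + 72*28 = 102 + 2016 = 2118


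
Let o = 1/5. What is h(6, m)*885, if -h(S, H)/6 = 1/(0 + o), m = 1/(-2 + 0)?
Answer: -26550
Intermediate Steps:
o = ⅕ ≈ 0.20000
m = -½ (m = 1/(-2) = -½ ≈ -0.50000)
h(S, H) = -30 (h(S, H) = -6/(0 + ⅕) = -6/⅕ = -6*5 = -30)
h(6, m)*885 = -30*885 = -26550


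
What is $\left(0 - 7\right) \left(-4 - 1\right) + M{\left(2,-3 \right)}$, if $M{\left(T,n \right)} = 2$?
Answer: $37$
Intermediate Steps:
$\left(0 - 7\right) \left(-4 - 1\right) + M{\left(2,-3 \right)} = \left(0 - 7\right) \left(-4 - 1\right) + 2 = \left(-7\right) \left(-5\right) + 2 = 35 + 2 = 37$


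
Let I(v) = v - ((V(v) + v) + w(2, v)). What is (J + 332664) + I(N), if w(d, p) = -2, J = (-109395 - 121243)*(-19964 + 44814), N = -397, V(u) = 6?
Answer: -5731021640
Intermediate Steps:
J = -5731354300 (J = -230638*24850 = -5731354300)
I(v) = -4 (I(v) = v - ((6 + v) - 2) = v - (4 + v) = v + (-4 - v) = -4)
(J + 332664) + I(N) = (-5731354300 + 332664) - 4 = -5731021636 - 4 = -5731021640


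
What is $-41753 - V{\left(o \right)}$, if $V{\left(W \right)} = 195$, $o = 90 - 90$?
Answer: $-41948$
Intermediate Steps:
$o = 0$ ($o = 90 - 90 = 0$)
$-41753 - V{\left(o \right)} = -41753 - 195 = -41948$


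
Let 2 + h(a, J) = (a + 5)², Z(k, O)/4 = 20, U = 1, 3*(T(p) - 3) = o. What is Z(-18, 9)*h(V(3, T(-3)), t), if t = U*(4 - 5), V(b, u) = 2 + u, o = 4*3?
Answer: 15520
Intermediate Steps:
o = 12
T(p) = 7 (T(p) = 3 + (⅓)*12 = 3 + 4 = 7)
Z(k, O) = 80 (Z(k, O) = 4*20 = 80)
t = -1 (t = 1*(4 - 5) = 1*(-1) = -1)
h(a, J) = -2 + (5 + a)² (h(a, J) = -2 + (a + 5)² = -2 + (5 + a)²)
Z(-18, 9)*h(V(3, T(-3)), t) = 80*(-2 + (5 + (2 + 7))²) = 80*(-2 + (5 + 9)²) = 80*(-2 + 14²) = 80*(-2 + 196) = 80*194 = 15520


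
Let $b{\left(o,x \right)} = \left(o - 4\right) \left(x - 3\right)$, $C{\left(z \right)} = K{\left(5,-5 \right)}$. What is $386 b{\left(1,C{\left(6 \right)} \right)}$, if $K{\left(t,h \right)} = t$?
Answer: $-2316$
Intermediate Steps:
$C{\left(z \right)} = 5$
$b{\left(o,x \right)} = \left(-4 + o\right) \left(-3 + x\right)$
$386 b{\left(1,C{\left(6 \right)} \right)} = 386 \left(12 - 20 - 3 + 1 \cdot 5\right) = 386 \left(12 - 20 - 3 + 5\right) = 386 \left(-6\right) = -2316$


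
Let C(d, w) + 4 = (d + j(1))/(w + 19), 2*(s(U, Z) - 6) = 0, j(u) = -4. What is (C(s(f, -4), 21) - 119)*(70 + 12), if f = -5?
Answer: -100819/10 ≈ -10082.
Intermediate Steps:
s(U, Z) = 6 (s(U, Z) = 6 + (½)*0 = 6 + 0 = 6)
C(d, w) = -4 + (-4 + d)/(19 + w) (C(d, w) = -4 + (d - 4)/(w + 19) = -4 + (-4 + d)/(19 + w))
(C(s(f, -4), 21) - 119)*(70 + 12) = ((-80 + 6 - 4*21)/(19 + 21) - 119)*(70 + 12) = ((-80 + 6 - 84)/40 - 119)*82 = ((1/40)*(-158) - 119)*82 = (-79/20 - 119)*82 = -2459/20*82 = -100819/10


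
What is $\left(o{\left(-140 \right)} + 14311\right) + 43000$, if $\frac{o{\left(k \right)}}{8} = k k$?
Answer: $214111$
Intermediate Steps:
$o{\left(k \right)} = 8 k^{2}$ ($o{\left(k \right)} = 8 k k = 8 k^{2}$)
$\left(o{\left(-140 \right)} + 14311\right) + 43000 = \left(8 \left(-140\right)^{2} + 14311\right) + 43000 = \left(8 \cdot 19600 + 14311\right) + 43000 = \left(156800 + 14311\right) + 43000 = 171111 + 43000 = 214111$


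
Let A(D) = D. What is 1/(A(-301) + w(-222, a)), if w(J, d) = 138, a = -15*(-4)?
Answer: -1/163 ≈ -0.0061350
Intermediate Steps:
a = 60
1/(A(-301) + w(-222, a)) = 1/(-301 + 138) = 1/(-163) = -1/163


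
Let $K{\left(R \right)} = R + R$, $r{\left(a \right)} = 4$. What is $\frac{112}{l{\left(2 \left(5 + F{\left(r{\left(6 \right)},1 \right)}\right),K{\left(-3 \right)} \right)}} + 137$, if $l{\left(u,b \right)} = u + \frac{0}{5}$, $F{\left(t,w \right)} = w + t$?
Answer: $\frac{713}{5} \approx 142.6$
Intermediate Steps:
$F{\left(t,w \right)} = t + w$
$K{\left(R \right)} = 2 R$
$l{\left(u,b \right)} = u$ ($l{\left(u,b \right)} = u + 0 \cdot \frac{1}{5} = u + 0 = u$)
$\frac{112}{l{\left(2 \left(5 + F{\left(r{\left(6 \right)},1 \right)}\right),K{\left(-3 \right)} \right)}} + 137 = \frac{112}{2 \left(5 + \left(4 + 1\right)\right)} + 137 = \frac{112}{2 \left(5 + 5\right)} + 137 = \frac{112}{2 \cdot 10} + 137 = \frac{112}{20} + 137 = 112 \cdot \frac{1}{20} + 137 = \frac{28}{5} + 137 = \frac{713}{5}$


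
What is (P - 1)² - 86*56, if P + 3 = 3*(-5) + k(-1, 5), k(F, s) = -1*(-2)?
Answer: -4527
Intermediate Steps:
k(F, s) = 2
P = -16 (P = -3 + (3*(-5) + 2) = -3 + (-15 + 2) = -3 - 13 = -16)
(P - 1)² - 86*56 = (-16 - 1)² - 86*56 = (-17)² - 4816 = 289 - 4816 = -4527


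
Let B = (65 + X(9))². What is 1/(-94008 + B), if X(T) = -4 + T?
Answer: -1/89108 ≈ -1.1222e-5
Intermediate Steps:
B = 4900 (B = (65 + (-4 + 9))² = (65 + 5)² = 70² = 4900)
1/(-94008 + B) = 1/(-94008 + 4900) = 1/(-89108) = -1/89108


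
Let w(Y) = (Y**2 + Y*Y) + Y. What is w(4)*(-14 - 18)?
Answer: -1152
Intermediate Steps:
w(Y) = Y + 2*Y**2 (w(Y) = (Y**2 + Y**2) + Y = 2*Y**2 + Y = Y + 2*Y**2)
w(4)*(-14 - 18) = (4*(1 + 2*4))*(-14 - 18) = (4*(1 + 8))*(-32) = (4*9)*(-32) = 36*(-32) = -1152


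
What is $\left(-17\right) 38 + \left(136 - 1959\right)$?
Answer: $-2469$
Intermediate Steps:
$\left(-17\right) 38 + \left(136 - 1959\right) = -646 - 1823 = -2469$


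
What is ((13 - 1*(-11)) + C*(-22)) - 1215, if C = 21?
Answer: -1653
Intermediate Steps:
((13 - 1*(-11)) + C*(-22)) - 1215 = ((13 - 1*(-11)) + 21*(-22)) - 1215 = ((13 + 11) - 462) - 1215 = (24 - 462) - 1215 = -438 - 1215 = -1653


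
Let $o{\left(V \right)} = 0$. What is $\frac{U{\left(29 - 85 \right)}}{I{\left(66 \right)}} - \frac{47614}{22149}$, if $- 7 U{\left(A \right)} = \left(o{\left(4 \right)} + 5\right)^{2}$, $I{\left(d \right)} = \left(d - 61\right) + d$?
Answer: $- \frac{24217883}{11008053} \approx -2.2$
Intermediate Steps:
$I{\left(d \right)} = -61 + 2 d$ ($I{\left(d \right)} = \left(-61 + d\right) + d = -61 + 2 d$)
$U{\left(A \right)} = - \frac{25}{7}$ ($U{\left(A \right)} = - \frac{\left(0 + 5\right)^{2}}{7} = - \frac{5^{2}}{7} = \left(- \frac{1}{7}\right) 25 = - \frac{25}{7}$)
$\frac{U{\left(29 - 85 \right)}}{I{\left(66 \right)}} - \frac{47614}{22149} = - \frac{25}{7 \left(-61 + 2 \cdot 66\right)} - \frac{47614}{22149} = - \frac{25}{7 \left(-61 + 132\right)} - \frac{47614}{22149} = - \frac{25}{7 \cdot 71} - \frac{47614}{22149} = \left(- \frac{25}{7}\right) \frac{1}{71} - \frac{47614}{22149} = - \frac{25}{497} - \frac{47614}{22149} = - \frac{24217883}{11008053}$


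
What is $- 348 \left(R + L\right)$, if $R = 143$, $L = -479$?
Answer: $116928$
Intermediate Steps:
$- 348 \left(R + L\right) = - 348 \left(143 - 479\right) = \left(-348\right) \left(-336\right) = 116928$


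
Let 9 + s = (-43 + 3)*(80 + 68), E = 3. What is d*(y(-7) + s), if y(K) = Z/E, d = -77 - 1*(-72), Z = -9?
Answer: 29660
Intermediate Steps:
d = -5 (d = -77 + 72 = -5)
y(K) = -3 (y(K) = -9/3 = -9*⅓ = -3)
s = -5929 (s = -9 + (-43 + 3)*(80 + 68) = -9 - 40*148 = -9 - 5920 = -5929)
d*(y(-7) + s) = -5*(-3 - 5929) = -5*(-5932) = 29660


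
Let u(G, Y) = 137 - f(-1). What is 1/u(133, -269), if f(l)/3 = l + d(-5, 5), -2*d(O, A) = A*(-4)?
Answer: 1/110 ≈ 0.0090909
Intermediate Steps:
d(O, A) = 2*A (d(O, A) = -A*(-4)/2 = -(-2)*A = 2*A)
f(l) = 30 + 3*l (f(l) = 3*(l + 2*5) = 3*(l + 10) = 3*(10 + l) = 30 + 3*l)
u(G, Y) = 110 (u(G, Y) = 137 - (30 + 3*(-1)) = 137 - (30 - 3) = 137 - 1*27 = 137 - 27 = 110)
1/u(133, -269) = 1/110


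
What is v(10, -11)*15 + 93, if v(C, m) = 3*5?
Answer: 318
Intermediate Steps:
v(C, m) = 15
v(10, -11)*15 + 93 = 15*15 + 93 = 225 + 93 = 318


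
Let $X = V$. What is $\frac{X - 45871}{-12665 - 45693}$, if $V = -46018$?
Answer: $\frac{91889}{58358} \approx 1.5746$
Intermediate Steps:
$X = -46018$
$\frac{X - 45871}{-12665 - 45693} = \frac{-46018 - 45871}{-12665 - 45693} = - \frac{91889}{-58358} = \left(-91889\right) \left(- \frac{1}{58358}\right) = \frac{91889}{58358}$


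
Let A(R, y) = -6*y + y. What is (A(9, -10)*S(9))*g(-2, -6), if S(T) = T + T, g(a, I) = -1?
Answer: -900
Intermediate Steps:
A(R, y) = -5*y
S(T) = 2*T
(A(9, -10)*S(9))*g(-2, -6) = ((-5*(-10))*(2*9))*(-1) = (50*18)*(-1) = 900*(-1) = -900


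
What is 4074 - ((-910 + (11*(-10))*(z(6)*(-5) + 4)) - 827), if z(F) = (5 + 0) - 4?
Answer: 5701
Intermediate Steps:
z(F) = 1 (z(F) = 5 - 4 = 1)
4074 - ((-910 + (11*(-10))*(z(6)*(-5) + 4)) - 827) = 4074 - ((-910 + (11*(-10))*(1*(-5) + 4)) - 827) = 4074 - ((-910 - 110*(-5 + 4)) - 827) = 4074 - ((-910 - 110*(-1)) - 827) = 4074 - ((-910 + 110) - 827) = 4074 - (-800 - 827) = 4074 - 1*(-1627) = 4074 + 1627 = 5701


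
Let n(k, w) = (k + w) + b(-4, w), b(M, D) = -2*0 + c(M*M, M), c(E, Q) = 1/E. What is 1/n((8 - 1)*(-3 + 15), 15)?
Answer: 16/1585 ≈ 0.010095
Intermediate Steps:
b(M, D) = M⁻² (b(M, D) = -2*0 + 1/(M*M) = 0 + 1/(M²) = 0 + M⁻² = M⁻²)
n(k, w) = 1/16 + k + w (n(k, w) = (k + w) + (-4)⁻² = (k + w) + 1/16 = 1/16 + k + w)
1/n((8 - 1)*(-3 + 15), 15) = 1/(1/16 + (8 - 1)*(-3 + 15) + 15) = 1/(1/16 + 7*12 + 15) = 1/(1/16 + 84 + 15) = 1/(1585/16) = 16/1585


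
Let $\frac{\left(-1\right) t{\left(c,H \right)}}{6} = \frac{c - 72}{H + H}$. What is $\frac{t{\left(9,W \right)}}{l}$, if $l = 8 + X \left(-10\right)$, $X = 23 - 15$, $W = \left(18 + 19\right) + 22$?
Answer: $- \frac{21}{472} \approx -0.044492$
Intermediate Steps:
$W = 59$ ($W = 37 + 22 = 59$)
$X = 8$ ($X = 23 - 15 = 8$)
$t{\left(c,H \right)} = - \frac{3 \left(-72 + c\right)}{H}$ ($t{\left(c,H \right)} = - 6 \frac{c - 72}{H + H} = - 6 \frac{-72 + c}{2 H} = - \frac{3 \left(-72 + c\right)}{H}$)
$l = -72$ ($l = 8 + 8 \left(-10\right) = 8 - 80 = -72$)
$\frac{t{\left(9,W \right)}}{l} = \frac{3 \cdot \frac{1}{59} \left(72 - 9\right)}{-72} = 3 \cdot \frac{1}{59} \left(72 - 9\right) \left(- \frac{1}{72}\right) = 3 \cdot \frac{1}{59} \cdot 63 \left(- \frac{1}{72}\right) = \frac{189}{59} \left(- \frac{1}{72}\right) = - \frac{21}{472}$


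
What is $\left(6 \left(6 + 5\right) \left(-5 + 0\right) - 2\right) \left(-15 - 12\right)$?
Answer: $8964$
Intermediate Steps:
$\left(6 \left(6 + 5\right) \left(-5 + 0\right) - 2\right) \left(-15 - 12\right) = \left(6 \cdot 11 \left(-5\right) - 2\right) \left(-27\right) = \left(6 \left(-55\right) - 2\right) \left(-27\right) = \left(-330 - 2\right) \left(-27\right) = \left(-332\right) \left(-27\right) = 8964$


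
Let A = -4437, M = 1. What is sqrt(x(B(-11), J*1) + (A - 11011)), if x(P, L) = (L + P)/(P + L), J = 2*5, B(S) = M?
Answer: I*sqrt(15447) ≈ 124.29*I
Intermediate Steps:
B(S) = 1
J = 10
x(P, L) = 1 (x(P, L) = (L + P)/(L + P) = 1)
sqrt(x(B(-11), J*1) + (A - 11011)) = sqrt(1 + (-4437 - 11011)) = sqrt(1 - 15448) = sqrt(-15447) = I*sqrt(15447)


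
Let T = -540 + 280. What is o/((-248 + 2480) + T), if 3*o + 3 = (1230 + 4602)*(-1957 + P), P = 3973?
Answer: 3919103/1972 ≈ 1987.4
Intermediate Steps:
T = -260
o = 3919103 (o = -1 + ((1230 + 4602)*(-1957 + 3973))/3 = -1 + (5832*2016)/3 = -1 + (⅓)*11757312 = -1 + 3919104 = 3919103)
o/((-248 + 2480) + T) = 3919103/((-248 + 2480) - 260) = 3919103/(2232 - 260) = 3919103/1972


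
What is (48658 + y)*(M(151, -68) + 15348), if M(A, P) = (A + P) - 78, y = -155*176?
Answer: 328216434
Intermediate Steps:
y = -27280
M(A, P) = -78 + A + P
(48658 + y)*(M(151, -68) + 15348) = (48658 - 27280)*((-78 + 151 - 68) + 15348) = 21378*(5 + 15348) = 21378*15353 = 328216434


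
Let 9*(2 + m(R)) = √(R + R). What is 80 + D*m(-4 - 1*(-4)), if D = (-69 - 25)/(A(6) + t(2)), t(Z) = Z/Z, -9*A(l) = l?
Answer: 644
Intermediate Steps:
A(l) = -l/9
t(Z) = 1
m(R) = -2 + √2*√R/9 (m(R) = -2 + √(R + R)/9 = -2 + √(2*R)/9 = -2 + (√2*√R)/9 = -2 + √2*√R/9)
D = -282 (D = (-69 - 25)/(-⅑*6 + 1) = -94/(-⅔ + 1) = -94/⅓ = -94*3 = -282)
80 + D*m(-4 - 1*(-4)) = 80 - 282*(-2 + √2*√(-4 - 1*(-4))/9) = 80 - 282*(-2 + √2*√(-4 + 4)/9) = 80 - 282*(-2 + √2*√0/9) = 80 - 282*(-2 + (⅑)*√2*0) = 80 - 282*(-2 + 0) = 80 - 282*(-2) = 80 + 564 = 644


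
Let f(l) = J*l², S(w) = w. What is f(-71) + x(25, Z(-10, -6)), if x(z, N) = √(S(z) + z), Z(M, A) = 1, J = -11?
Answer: -55451 + 5*√2 ≈ -55444.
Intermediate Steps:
x(z, N) = √2*√z (x(z, N) = √(z + z) = √(2*z) = √2*√z)
f(l) = -11*l²
f(-71) + x(25, Z(-10, -6)) = -11*(-71)² + √2*√25 = -11*5041 + √2*5 = -55451 + 5*√2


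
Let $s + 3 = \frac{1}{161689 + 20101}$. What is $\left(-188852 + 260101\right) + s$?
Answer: $\frac{12951810341}{181790} \approx 71246.0$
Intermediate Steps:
$s = - \frac{545369}{181790}$ ($s = -3 + \frac{1}{161689 + 20101} = -3 + \frac{1}{181790} = - \frac{545369}{181790} \approx -3.0$)
$\left(-188852 + 260101\right) + s = \left(-188852 + 260101\right) - \frac{545369}{181790} = 71249 - \frac{545369}{181790} = \frac{12951810341}{181790}$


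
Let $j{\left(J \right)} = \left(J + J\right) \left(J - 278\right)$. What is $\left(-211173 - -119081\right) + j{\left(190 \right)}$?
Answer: $-125532$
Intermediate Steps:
$j{\left(J \right)} = 2 J \left(-278 + J\right)$
$\left(-211173 - -119081\right) + j{\left(190 \right)} = \left(-211173 - -119081\right) + 2 \cdot 190 \left(-278 + 190\right) = \left(-211173 + 119081\right) + 2 \cdot 190 \left(-88\right) = -92092 - 33440 = -125532$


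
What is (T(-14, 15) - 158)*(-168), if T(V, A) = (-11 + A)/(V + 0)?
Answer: 26592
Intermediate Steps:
T(V, A) = (-11 + A)/V
(T(-14, 15) - 158)*(-168) = ((-11 + 15)/(-14) - 158)*(-168) = (-1/14*4 - 158)*(-168) = (-2/7 - 158)*(-168) = -1108/7*(-168) = 26592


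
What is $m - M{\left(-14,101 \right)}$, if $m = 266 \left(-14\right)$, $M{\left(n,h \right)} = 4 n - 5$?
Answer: $-3663$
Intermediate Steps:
$M{\left(n,h \right)} = -5 + 4 n$
$m = -3724$
$m - M{\left(-14,101 \right)} = -3724 - \left(-5 + 4 \left(-14\right)\right) = -3724 - \left(-5 - 56\right) = -3724 - -61 = -3724 + 61 = -3663$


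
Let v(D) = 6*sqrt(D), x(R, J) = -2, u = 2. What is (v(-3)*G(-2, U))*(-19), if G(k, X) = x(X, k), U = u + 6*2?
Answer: 228*I*sqrt(3) ≈ 394.91*I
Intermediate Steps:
U = 14 (U = 2 + 6*2 = 2 + 12 = 14)
G(k, X) = -2
(v(-3)*G(-2, U))*(-19) = ((6*sqrt(-3))*(-2))*(-19) = ((6*(I*sqrt(3)))*(-2))*(-19) = ((6*I*sqrt(3))*(-2))*(-19) = -12*I*sqrt(3)*(-19) = 228*I*sqrt(3)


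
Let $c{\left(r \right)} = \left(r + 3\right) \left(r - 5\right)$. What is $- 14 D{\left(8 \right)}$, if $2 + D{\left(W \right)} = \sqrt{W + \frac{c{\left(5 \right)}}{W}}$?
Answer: $28 - 28 \sqrt{2} \approx -11.598$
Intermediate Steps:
$c{\left(r \right)} = \left(-5 + r\right) \left(3 + r\right)$ ($c{\left(r \right)} = \left(3 + r\right) \left(-5 + r\right) = \left(-5 + r\right) \left(3 + r\right)$)
$D{\left(W \right)} = -2 + \sqrt{W}$ ($D{\left(W \right)} = -2 + \sqrt{W + \frac{-15 + 5^{2} - 10}{W}} = -2 + \sqrt{W + \frac{-15 + 25 - 10}{W}} = -2 + \sqrt{W + \frac{0}{W}} = -2 + \sqrt{W + 0} = -2 + \sqrt{W}$)
$- 14 D{\left(8 \right)} = - 14 \left(-2 + \sqrt{8}\right) = - 14 \left(-2 + 2 \sqrt{2}\right) = 28 - 28 \sqrt{2}$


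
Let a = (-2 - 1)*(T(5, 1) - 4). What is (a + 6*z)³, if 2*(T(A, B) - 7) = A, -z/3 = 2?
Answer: -1157625/8 ≈ -1.4470e+5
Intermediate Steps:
z = -6 (z = -3*2 = -6)
T(A, B) = 7 + A/2
a = -33/2 (a = (-2 - 1)*((7 + (½)*5) - 4) = -3*((7 + 5/2) - 4) = -3*(19/2 - 4) = -3*11/2 = -33/2 ≈ -16.500)
(a + 6*z)³ = (-33/2 + 6*(-6))³ = (-33/2 - 36)³ = (-105/2)³ = -1157625/8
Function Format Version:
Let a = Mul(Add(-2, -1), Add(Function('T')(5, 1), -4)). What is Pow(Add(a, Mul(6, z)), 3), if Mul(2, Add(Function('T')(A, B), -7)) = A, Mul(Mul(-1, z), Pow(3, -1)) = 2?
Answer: Rational(-1157625, 8) ≈ -1.4470e+5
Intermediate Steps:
z = -6 (z = Mul(-3, 2) = -6)
Function('T')(A, B) = Add(7, Mul(Rational(1, 2), A))
a = Rational(-33, 2) (a = Mul(Add(-2, -1), Add(Add(7, Mul(Rational(1, 2), 5)), -4)) = Mul(-3, Add(Add(7, Rational(5, 2)), -4)) = Mul(-3, Add(Rational(19, 2), -4)) = Mul(-3, Rational(11, 2)) = Rational(-33, 2) ≈ -16.500)
Pow(Add(a, Mul(6, z)), 3) = Pow(Add(Rational(-33, 2), Mul(6, -6)), 3) = Pow(Add(Rational(-33, 2), -36), 3) = Pow(Rational(-105, 2), 3) = Rational(-1157625, 8)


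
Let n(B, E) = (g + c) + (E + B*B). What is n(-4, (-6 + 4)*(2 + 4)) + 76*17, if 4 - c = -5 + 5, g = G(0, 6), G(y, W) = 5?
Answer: 1305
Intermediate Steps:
g = 5
c = 4 (c = 4 - (-5 + 5) = 4 - 1*0 = 4 + 0 = 4)
n(B, E) = 9 + E + B² (n(B, E) = (5 + 4) + (E + B*B) = 9 + (E + B²) = 9 + E + B²)
n(-4, (-6 + 4)*(2 + 4)) + 76*17 = (9 + (-6 + 4)*(2 + 4) + (-4)²) + 76*17 = (9 - 2*6 + 16) + 1292 = (9 - 12 + 16) + 1292 = 13 + 1292 = 1305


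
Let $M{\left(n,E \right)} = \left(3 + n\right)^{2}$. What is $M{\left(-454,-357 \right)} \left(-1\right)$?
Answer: $-203401$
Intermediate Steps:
$M{\left(-454,-357 \right)} \left(-1\right) = \left(3 - 454\right)^{2} \left(-1\right) = \left(-451\right)^{2} \left(-1\right) = 203401 \left(-1\right) = -203401$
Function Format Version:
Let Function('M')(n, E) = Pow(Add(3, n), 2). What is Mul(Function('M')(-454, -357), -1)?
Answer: -203401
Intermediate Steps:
Mul(Function('M')(-454, -357), -1) = Mul(Pow(Add(3, -454), 2), -1) = Mul(Pow(-451, 2), -1) = Mul(203401, -1) = -203401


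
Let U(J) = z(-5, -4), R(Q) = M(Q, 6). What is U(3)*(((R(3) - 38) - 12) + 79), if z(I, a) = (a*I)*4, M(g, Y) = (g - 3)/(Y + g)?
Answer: 2320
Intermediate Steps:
M(g, Y) = (-3 + g)/(Y + g)
R(Q) = (-3 + Q)/(6 + Q)
z(I, a) = 4*I*a (z(I, a) = (I*a)*4 = 4*I*a)
U(J) = 80 (U(J) = 4*(-5)*(-4) = 80)
U(3)*(((R(3) - 38) - 12) + 79) = 80*((((-3 + 3)/(6 + 3) - 38) - 12) + 79) = 80*(((0/9 - 38) - 12) + 79) = 80*((((⅑)*0 - 38) - 12) + 79) = 80*(((0 - 38) - 12) + 79) = 80*((-38 - 12) + 79) = 80*(-50 + 79) = 80*29 = 2320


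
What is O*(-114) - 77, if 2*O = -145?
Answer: 8188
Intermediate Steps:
O = -145/2 (O = (½)*(-145) = -145/2 ≈ -72.500)
O*(-114) - 77 = -145/2*(-114) - 77 = 8265 - 77 = 8188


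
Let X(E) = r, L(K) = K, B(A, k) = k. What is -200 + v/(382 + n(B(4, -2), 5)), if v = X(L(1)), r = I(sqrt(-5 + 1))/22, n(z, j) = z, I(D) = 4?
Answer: -417999/2090 ≈ -200.00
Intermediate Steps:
r = 2/11 (r = 4/22 = 4*(1/22) = 2/11 ≈ 0.18182)
X(E) = 2/11
v = 2/11 ≈ 0.18182
-200 + v/(382 + n(B(4, -2), 5)) = -200 + (2/11)/(382 - 2) = -200 + (2/11)/380 = -200 + (1/380)*(2/11) = -200 + 1/2090 = -417999/2090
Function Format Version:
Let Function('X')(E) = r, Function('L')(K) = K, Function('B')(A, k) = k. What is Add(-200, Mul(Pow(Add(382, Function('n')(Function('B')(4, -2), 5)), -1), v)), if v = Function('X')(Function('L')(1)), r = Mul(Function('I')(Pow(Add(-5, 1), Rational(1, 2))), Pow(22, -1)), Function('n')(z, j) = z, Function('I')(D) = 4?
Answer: Rational(-417999, 2090) ≈ -200.00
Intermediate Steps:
r = Rational(2, 11) (r = Mul(4, Pow(22, -1)) = Mul(4, Rational(1, 22)) = Rational(2, 11) ≈ 0.18182)
Function('X')(E) = Rational(2, 11)
v = Rational(2, 11) ≈ 0.18182
Add(-200, Mul(Pow(Add(382, Function('n')(Function('B')(4, -2), 5)), -1), v)) = Add(-200, Mul(Pow(Add(382, -2), -1), Rational(2, 11))) = Add(-200, Mul(Pow(380, -1), Rational(2, 11))) = Add(-200, Mul(Rational(1, 380), Rational(2, 11))) = Add(-200, Rational(1, 2090)) = Rational(-417999, 2090)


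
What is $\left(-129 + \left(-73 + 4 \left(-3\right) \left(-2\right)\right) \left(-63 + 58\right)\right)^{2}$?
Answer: $13456$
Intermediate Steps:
$\left(-129 + \left(-73 + 4 \left(-3\right) \left(-2\right)\right) \left(-63 + 58\right)\right)^{2} = \left(-129 + \left(-73 - -24\right) \left(-5\right)\right)^{2} = \left(-129 + \left(-73 + 24\right) \left(-5\right)\right)^{2} = \left(-129 - -245\right)^{2} = \left(-129 + 245\right)^{2} = 116^{2} = 13456$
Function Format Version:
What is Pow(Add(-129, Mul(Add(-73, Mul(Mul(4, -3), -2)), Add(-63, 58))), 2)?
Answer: 13456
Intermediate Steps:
Pow(Add(-129, Mul(Add(-73, Mul(Mul(4, -3), -2)), Add(-63, 58))), 2) = Pow(Add(-129, Mul(Add(-73, Mul(-12, -2)), -5)), 2) = Pow(Add(-129, Mul(Add(-73, 24), -5)), 2) = Pow(Add(-129, Mul(-49, -5)), 2) = Pow(Add(-129, 245), 2) = Pow(116, 2) = 13456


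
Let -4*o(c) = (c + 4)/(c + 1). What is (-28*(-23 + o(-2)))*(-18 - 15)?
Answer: -20790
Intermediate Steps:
o(c) = -(4 + c)/(4*(1 + c)) (o(c) = -(c + 4)/(4*(c + 1)) = -(4 + c)/(4*(1 + c)))
(-28*(-23 + o(-2)))*(-18 - 15) = (-28*(-23 + (-4 - 1*(-2))/(4*(1 - 2))))*(-18 - 15) = -28*(-23 + (¼)*(-4 + 2)/(-1))*(-33) = -28*(-23 + (¼)*(-1)*(-2))*(-33) = -28*(-23 + ½)*(-33) = -28*(-45/2)*(-33) = 630*(-33) = -20790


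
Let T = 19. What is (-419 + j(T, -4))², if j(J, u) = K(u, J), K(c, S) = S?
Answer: 160000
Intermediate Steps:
j(J, u) = J
(-419 + j(T, -4))² = (-419 + 19)² = (-400)² = 160000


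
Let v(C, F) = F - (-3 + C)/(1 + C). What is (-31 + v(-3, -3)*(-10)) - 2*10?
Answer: 9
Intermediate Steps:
v(C, F) = F - (-3 + C)/(1 + C)
(-31 + v(-3, -3)*(-10)) - 2*10 = (-31 + ((3 - 3 - 1*(-3) - 3*(-3))/(1 - 3))*(-10)) - 2*10 = (-31 + ((3 - 3 + 3 + 9)/(-2))*(-10)) - 20 = (-31 - ½*12*(-10)) - 20 = (-31 - 6*(-10)) - 20 = (-31 + 60) - 20 = 29 - 20 = 9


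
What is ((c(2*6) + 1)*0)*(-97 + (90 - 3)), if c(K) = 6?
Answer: 0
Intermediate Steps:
((c(2*6) + 1)*0)*(-97 + (90 - 3)) = ((6 + 1)*0)*(-97 + (90 - 3)) = (7*0)*(-97 + 87) = 0*(-10) = 0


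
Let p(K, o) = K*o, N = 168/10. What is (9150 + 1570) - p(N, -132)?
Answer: 64688/5 ≈ 12938.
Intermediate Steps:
N = 84/5 (N = 168*(⅒) = 84/5 ≈ 16.800)
(9150 + 1570) - p(N, -132) = (9150 + 1570) - 84*(-132)/5 = 10720 - 1*(-11088/5) = 10720 + 11088/5 = 64688/5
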